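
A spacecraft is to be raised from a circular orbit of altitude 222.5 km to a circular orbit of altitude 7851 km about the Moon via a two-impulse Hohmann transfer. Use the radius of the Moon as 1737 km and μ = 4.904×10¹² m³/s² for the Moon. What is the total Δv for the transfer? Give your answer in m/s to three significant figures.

Δv_total ≈ 755 m/s

r₁ = 1737 + 222.5 = 1959.5 km = 1.9595×10⁶ m.
r₂ = 1737 + 7851 = 9588.0 km = 9.5880×10⁶ m.
Transfer ellipse a_t = (r₁ + r₂)/2 = 5.774×10⁶ m.
At r₁: circular v_c1 = √(μ/r₁) = 1582 m/s; transfer-perilune v_p = √[μ(2/r₁ − 1/a_t)] = 2039 m/s.
Δv₁ = v_p − v_c1 = 456.6 m/s.
At r₂: circular v_c2 = √(μ/r₂) = 715.2 m/s; transfer-apolune v_a = √[μ(2/r₂ − 1/a_t)] = 416.6 m/s.
Δv₂ = v_c2 − v_a = 298.5 m/s.
Total Δv = Δv₁ + Δv₂ = 755.2 m/s.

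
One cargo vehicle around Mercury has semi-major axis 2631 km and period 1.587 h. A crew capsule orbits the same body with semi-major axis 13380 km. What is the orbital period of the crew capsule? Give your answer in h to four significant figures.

Kepler's third law: T² ∝ a³, so T₂ = T₁ (a₂/a₁)^(3/2).
a₂/a₁ = 5.086, (a₂/a₁)^(3/2) = 11.47.
T₂ = 1.587 × 11.47 = 18.20 h.

T₂ ≈ 18.20 h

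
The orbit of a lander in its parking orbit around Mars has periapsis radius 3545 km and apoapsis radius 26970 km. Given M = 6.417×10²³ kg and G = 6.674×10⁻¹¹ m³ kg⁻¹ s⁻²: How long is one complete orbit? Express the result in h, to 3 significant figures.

μ = GM = 6.674×10⁻¹¹ × 6.417×10²³ = 4.283×10¹³ m³/s².
Semi-major axis a = (r_p + r_a)/2 = (3545.0 + 26970)/2 = 15258 km = 1.526×10⁷ m.
By Kepler's third law T = 2π√(a³/μ) = 2π × 9.107×10³ = 5.722×10⁴ s.
= 15.89 h.

T ≈ 15.9 h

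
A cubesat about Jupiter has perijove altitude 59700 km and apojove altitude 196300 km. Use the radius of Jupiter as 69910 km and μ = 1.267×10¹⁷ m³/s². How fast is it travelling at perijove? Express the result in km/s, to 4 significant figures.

v ≈ 36.26 km/s

r_p = 69910 + 59700 = 129610 km = 1.2961×10⁸ m.
r_a = 69910 + 196300 = 266210 km = 2.6621×10⁸ m.
Semi-major axis a = (r_p + r_a)/2 = 1.9791×10⁵ km = 1.979×10⁸ m.
Vis-viva: v² = μ(2/r − 1/a) = 1.267×10¹⁷ × (1.543×10⁻⁸ − 5.053×10⁻⁹) = 1.315×10⁹ m²/s².
v = 36260 m/s = 36.26 km/s.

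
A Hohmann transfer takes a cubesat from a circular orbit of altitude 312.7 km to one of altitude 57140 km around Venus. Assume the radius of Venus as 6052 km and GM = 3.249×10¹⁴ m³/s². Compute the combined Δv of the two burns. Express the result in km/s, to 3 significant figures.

r₁ = 6052 + 312.7 = 6364.7 km = 6.3647×10⁶ m.
r₂ = 6052 + 57140 = 63192 km = 6.3192×10⁷ m.
Transfer ellipse a_t = (r₁ + r₂)/2 = 3.478×10⁷ m.
At r₁: circular v_c1 = √(μ/r₁) = 7145 m/s; transfer-periapsis v_p = √[μ(2/r₁ − 1/a_t)] = 9631 m/s.
Δv₁ = v_p − v_c1 = 2486 m/s.
At r₂: circular v_c2 = √(μ/r₂) = 2267 m/s; transfer-apoapsis v_a = √[μ(2/r₂ − 1/a_t)] = 970.0 m/s.
Δv₂ = v_c2 − v_a = 1297 m/s.
Total Δv = Δv₁ + Δv₂ = 3784 m/s = 3.784 km/s.

Δv_total ≈ 3.78 km/s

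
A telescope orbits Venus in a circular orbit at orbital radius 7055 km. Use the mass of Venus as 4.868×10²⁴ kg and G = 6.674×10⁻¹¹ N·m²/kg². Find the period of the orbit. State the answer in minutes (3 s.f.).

μ = GM = 6.674×10⁻¹¹ × 4.868×10²⁴ = 3.249×10¹⁴ m³/s².
r = 7055 km = 7.055×10⁶ m.
Kepler's third law: T = 2π√(r³/μ) = 2π√((7.055×10⁶)³ / 3.249×10¹⁴).
r³/μ = 1.081×10⁶ s², so T = 2π × 1.040×10³ = 6.532×10³ s.
Converting: 6.532×10³ s ÷ 60.00 = 108.9 minutes.

T ≈ 109 minutes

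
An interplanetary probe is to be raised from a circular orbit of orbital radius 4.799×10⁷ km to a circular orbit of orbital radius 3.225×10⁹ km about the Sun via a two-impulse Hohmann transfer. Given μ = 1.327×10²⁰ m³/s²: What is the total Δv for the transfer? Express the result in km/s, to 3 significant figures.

r₁ = 4.799×10⁷ km = 4.799×10¹⁰ m.
r₂ = 3.225×10⁹ km = 3.225×10¹² m.
Transfer ellipse a_t = (r₁ + r₂)/2 = 1.636×10¹² m.
At r₁: circular v_c1 = √(μ/r₁) = 52580 m/s; transfer-perihelion v_p = √[μ(2/r₁ − 1/a_t)] = 73820 m/s.
Δv₁ = v_p − v_c1 = 21230 m/s.
At r₂: circular v_c2 = √(μ/r₂) = 6415 m/s; transfer-aphelion v_a = √[μ(2/r₂ − 1/a_t)] = 1098 m/s.
Δv₂ = v_c2 − v_a = 5316 m/s.
Total Δv = Δv₁ + Δv₂ = 26550 m/s = 26.55 km/s.

Δv_total ≈ 26.6 km/s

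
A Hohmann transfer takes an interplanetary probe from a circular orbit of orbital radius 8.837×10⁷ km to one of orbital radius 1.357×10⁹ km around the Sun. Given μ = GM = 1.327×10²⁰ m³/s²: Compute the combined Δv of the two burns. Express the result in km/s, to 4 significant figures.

r₁ = 8.837×10⁷ km = 8.837×10¹⁰ m.
r₂ = 1.357×10⁹ km = 1.357×10¹² m.
Transfer ellipse a_t = (r₁ + r₂)/2 = 7.227×10¹¹ m.
At r₁: circular v_c1 = √(μ/r₁) = 38750 m/s; transfer-perihelion v_p = √[μ(2/r₁ − 1/a_t)] = 53100 m/s.
Δv₁ = v_p − v_c1 = 14350 m/s.
At r₂: circular v_c2 = √(μ/r₂) = 9889 m/s; transfer-aphelion v_a = √[μ(2/r₂ − 1/a_t)] = 3458 m/s.
Δv₂ = v_c2 − v_a = 6431 m/s.
Total Δv = Δv₁ + Δv₂ = 20780 m/s = 20.78 km/s.

Δv_total ≈ 20.78 km/s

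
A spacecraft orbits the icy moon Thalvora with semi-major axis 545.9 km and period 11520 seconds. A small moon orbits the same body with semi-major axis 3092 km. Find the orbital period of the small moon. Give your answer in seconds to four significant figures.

T₂ ≈ 1.553×10⁵ seconds

Kepler's third law: T² ∝ a³, so T₂ = T₁ (a₂/a₁)^(3/2).
a₂/a₁ = 5.664, (a₂/a₁)^(3/2) = 13.48.
T₂ = 11520 × 13.48 = 1.553×10⁵ seconds.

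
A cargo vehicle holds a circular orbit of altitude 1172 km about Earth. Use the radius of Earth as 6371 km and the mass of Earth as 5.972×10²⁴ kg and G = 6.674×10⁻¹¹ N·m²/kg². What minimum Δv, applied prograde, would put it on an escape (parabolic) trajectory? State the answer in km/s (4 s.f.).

μ = GM = 6.674×10⁻¹¹ × 5.972×10²⁴ = 3.986×10¹⁴ m³/s².
r = 6371 + 1172 = 7543.0 km = 7.5430×10⁶ m.
Circular speed v_c = √(μ/r) = 7269 m/s.
Escape speed v_esc = √(2μ/r) = √2 × v_c = 10280 m/s.
Δv = v_esc − v_c = 3011 m/s = 3.011 km/s.

Δv ≈ 3.011 km/s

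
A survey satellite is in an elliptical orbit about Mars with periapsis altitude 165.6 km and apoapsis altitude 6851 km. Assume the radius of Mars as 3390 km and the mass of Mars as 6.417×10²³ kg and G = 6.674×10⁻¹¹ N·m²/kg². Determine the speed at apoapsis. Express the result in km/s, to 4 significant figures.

v ≈ 1.468 km/s

μ = GM = 6.674×10⁻¹¹ × 6.417×10²³ = 4.283×10¹³ m³/s².
r_p = 3390 + 165.6 = 3555.6 km = 3.5556×10⁶ m.
r_a = 3390 + 6851 = 10241 km = 1.0241×10⁷ m.
Semi-major axis a = (r_p + r_a)/2 = 6898.3 km = 6.898×10⁶ m.
Vis-viva: v² = μ(2/r − 1/a) = 4.283×10¹³ × (1.953×10⁻⁷ − 1.450×10⁻⁷) = 2.155×10⁶ m²/s².
v = 1468 m/s = 1.468 km/s.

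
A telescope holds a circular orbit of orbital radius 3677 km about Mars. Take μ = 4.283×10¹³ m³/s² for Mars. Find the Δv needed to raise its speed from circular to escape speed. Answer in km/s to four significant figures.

r = 3677 km = 3.677×10⁶ m.
Circular speed v_c = √(μ/r) = 3413 m/s.
Escape speed v_esc = √(2μ/r) = √2 × v_c = 4827 m/s.
Δv = v_esc − v_c = 1414 m/s = 1.414 km/s.

Δv ≈ 1.414 km/s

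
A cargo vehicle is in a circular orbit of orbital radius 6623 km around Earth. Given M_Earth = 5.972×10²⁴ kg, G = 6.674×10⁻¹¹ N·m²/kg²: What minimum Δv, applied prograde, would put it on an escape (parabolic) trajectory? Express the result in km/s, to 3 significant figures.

μ = GM = 6.674×10⁻¹¹ × 5.972×10²⁴ = 3.986×10¹⁴ m³/s².
r = 6623 km = 6.623×10⁶ m.
Circular speed v_c = √(μ/r) = 7758 m/s.
Escape speed v_esc = √(2μ/r) = √2 × v_c = 10970 m/s.
Δv = v_esc − v_c = 3213 m/s = 3.213 km/s.

Δv ≈ 3.21 km/s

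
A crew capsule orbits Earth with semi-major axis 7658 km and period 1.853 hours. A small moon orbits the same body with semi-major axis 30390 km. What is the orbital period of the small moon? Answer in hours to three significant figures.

Kepler's third law: T² ∝ a³, so T₂ = T₁ (a₂/a₁)^(3/2).
a₂/a₁ = 3.968, (a₂/a₁)^(3/2) = 7.905.
T₂ = 1.853 × 7.905 = 14.65 hours.

T₂ ≈ 14.6 hours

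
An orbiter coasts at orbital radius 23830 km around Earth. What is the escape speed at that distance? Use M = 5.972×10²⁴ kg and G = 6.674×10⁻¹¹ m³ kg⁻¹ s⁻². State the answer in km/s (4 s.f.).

v_esc ≈ 5.784 km/s

μ = GM = 6.674×10⁻¹¹ × 5.972×10²⁴ = 3.986×10¹⁴ m³/s².
r = 23830 km = 2.383×10⁷ m.
Escape speed v_esc = √(2μ/r) = √(2 × 3.986×10¹⁴ / 2.383×10⁷) = √(3.345×10⁷) = 5784 m/s.
= 5.784 km/s.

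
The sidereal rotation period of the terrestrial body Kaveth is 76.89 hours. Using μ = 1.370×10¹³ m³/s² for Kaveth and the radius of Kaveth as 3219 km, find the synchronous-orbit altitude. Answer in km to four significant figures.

h_sync ≈ 26630 km

T = 76.89 hours = 2.768×10⁵ s.
A synchronous orbit has period T, so by Kepler's third law a = (μT²/4π²)^(1/3).
μT²/4π² = 1.370×10¹³ × (2.768×10⁵)² / 39.48 = 2.659×10²² m³.
a = 2.985×10⁷ m = 29847 km.
Altitude h = a − R = 29847 − 3219 = 26628 km.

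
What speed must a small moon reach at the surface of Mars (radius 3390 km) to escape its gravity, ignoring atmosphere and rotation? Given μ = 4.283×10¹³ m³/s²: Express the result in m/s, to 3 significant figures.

v_esc ≈ 5030 m/s

r = R = 3.390×10⁶ m.
Escape speed v_esc = √(2μ/r) = √(2 × 4.283×10¹³ / 3.390×10⁶) = √(2.527×10⁷) = 5027 m/s.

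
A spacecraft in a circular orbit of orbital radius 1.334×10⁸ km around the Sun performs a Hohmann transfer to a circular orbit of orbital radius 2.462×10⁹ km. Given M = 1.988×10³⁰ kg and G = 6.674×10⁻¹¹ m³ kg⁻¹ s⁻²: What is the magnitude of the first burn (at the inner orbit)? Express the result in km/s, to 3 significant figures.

Δv ≈ 11.9 km/s

μ = GM = 6.674×10⁻¹¹ × 1.988×10³⁰ = 1.327×10²⁰ m³/s².
r₁ = 1.334×10⁸ km = 1.334×10¹¹ m.
r₂ = 2.462×10⁹ km = 2.462×10¹² m.
Transfer ellipse a_t = (r₁ + r₂)/2 = 1.298×10¹² m.
At r₁: circular v_c1 = √(μ/r₁) = 31540 m/s; transfer-perihelion v_p = √[μ(2/r₁ − 1/a_t)] = 43440 m/s.
Δv₁ = v_p − v_c1 = 11900 m/s.
= 11.90 km/s.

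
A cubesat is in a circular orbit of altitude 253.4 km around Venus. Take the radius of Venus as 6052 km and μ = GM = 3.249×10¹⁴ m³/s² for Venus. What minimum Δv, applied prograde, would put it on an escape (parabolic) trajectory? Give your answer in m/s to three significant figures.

r = 6052 + 253.4 = 6305.4 km = 6.3054×10⁶ m.
Circular speed v_c = √(μ/r) = 7178 m/s.
Escape speed v_esc = √(2μ/r) = √2 × v_c = 10150 m/s.
Δv = v_esc − v_c = 2973 m/s.

Δv ≈ 2970 m/s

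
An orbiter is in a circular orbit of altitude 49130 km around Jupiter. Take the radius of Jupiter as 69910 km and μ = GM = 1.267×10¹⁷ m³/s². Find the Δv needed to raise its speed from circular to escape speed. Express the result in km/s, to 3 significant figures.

Δv ≈ 13.5 km/s

r = 69910 + 49130 = 119040 km = 1.1904×10⁸ m.
Circular speed v_c = √(μ/r) = 32620 m/s.
Escape speed v_esc = √(2μ/r) = √2 × v_c = 46140 m/s.
Δv = v_esc − v_c = 13510 m/s = 13.51 km/s.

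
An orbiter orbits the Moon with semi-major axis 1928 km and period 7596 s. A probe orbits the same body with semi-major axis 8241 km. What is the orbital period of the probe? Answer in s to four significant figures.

Kepler's third law: T² ∝ a³, so T₂ = T₁ (a₂/a₁)^(3/2).
a₂/a₁ = 4.274, (a₂/a₁)^(3/2) = 8.837.
T₂ = 7596 × 8.837 = 67130 s.

T₂ ≈ 67130 s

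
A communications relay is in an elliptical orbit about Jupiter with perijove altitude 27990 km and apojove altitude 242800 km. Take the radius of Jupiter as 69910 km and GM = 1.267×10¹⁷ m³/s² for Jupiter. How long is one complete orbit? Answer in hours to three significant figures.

r_p = 69910 + 27990 = 97900 km = 9.7900×10⁷ m.
r_a = 69910 + 242800 = 312710 km = 3.1271×10⁸ m.
Semi-major axis a = (r_p + r_a)/2 = (97900 + 3.1271×10⁵)/2 = 2.0530×10⁵ km = 2.053×10⁸ m.
By Kepler's third law T = 2π√(a³/μ) = 2π × 8.264×10³ = 5.193×10⁴ s.
= 14.42 hours.

T ≈ 14.4 hours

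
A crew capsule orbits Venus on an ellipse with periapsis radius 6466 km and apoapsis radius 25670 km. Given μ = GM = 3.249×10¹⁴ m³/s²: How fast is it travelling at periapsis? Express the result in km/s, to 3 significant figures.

v ≈ 8.96 km/s

Semi-major axis a = (r_p + r_a)/2 = 16068 km = 1.607×10⁷ m.
Vis-viva: v² = μ(2/r − 1/a) = 3.249×10¹⁴ × (3.093×10⁻⁷ − 6.224×10⁻⁸) = 8.027×10⁷ m²/s².
v = 8960 m/s = 8.960 km/s.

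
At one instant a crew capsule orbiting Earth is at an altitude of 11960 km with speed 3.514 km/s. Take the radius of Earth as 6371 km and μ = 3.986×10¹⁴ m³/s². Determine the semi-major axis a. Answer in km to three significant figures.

r = 6371 + 11960 = 18331 km = 1.833×10⁷ m.
Vis-viva rearranged: 1/a = 2/r − v²/μ = 1.091×10⁻⁷ − 3.098×10⁻⁸ = 7.813×10⁻⁸ m⁻¹.
a = 1.280×10⁷ m = 12800 km.

a ≈ 12800 km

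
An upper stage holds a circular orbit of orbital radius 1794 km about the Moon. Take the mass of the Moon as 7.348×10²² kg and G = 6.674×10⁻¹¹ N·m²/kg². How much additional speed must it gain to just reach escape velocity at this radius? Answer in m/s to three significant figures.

μ = GM = 6.674×10⁻¹¹ × 7.348×10²² = 4.904×10¹² m³/s².
r = 1794 km = 1.794×10⁶ m.
Circular speed v_c = √(μ/r) = 1653 m/s.
Escape speed v_esc = √(2μ/r) = √2 × v_c = 2338 m/s.
Δv = v_esc − v_c = 684.8 m/s.

Δv ≈ 685 m/s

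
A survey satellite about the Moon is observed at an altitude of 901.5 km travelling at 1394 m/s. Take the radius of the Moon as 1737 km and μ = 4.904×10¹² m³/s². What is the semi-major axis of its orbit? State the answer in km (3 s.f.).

a ≈ 2760 km

r = 1737 + 901.5 = 2638.5 km = 2.638×10⁶ m.
Vis-viva rearranged: 1/a = 2/r − v²/μ = 7.580×10⁻⁷ − 3.963×10⁻⁷ = 3.618×10⁻⁷ m⁻¹.
a = 2.764×10⁶ m = 2764.3 km.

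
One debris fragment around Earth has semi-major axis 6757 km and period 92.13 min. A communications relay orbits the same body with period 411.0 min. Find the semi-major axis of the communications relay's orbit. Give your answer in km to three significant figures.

a₂ ≈ 18300 km

Kepler's third law: a³ ∝ T², so a₂ = a₁ (T₂/T₁)^(2/3).
T₂/T₁ = 4.461, (T₂/T₁)^(2/3) = 2.710.
a₂ = 6757 × 2.710 = 18310 km.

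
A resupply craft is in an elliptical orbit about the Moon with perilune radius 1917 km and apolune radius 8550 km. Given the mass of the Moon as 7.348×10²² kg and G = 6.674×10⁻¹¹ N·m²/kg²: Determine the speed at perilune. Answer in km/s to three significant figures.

μ = GM = 6.674×10⁻¹¹ × 7.348×10²² = 4.904×10¹² m³/s².
Semi-major axis a = (r_p + r_a)/2 = 5233.5 km = 5.234×10⁶ m.
Vis-viva: v² = μ(2/r − 1/a) = 4.904×10¹² × (1.043×10⁻⁶ − 1.911×10⁻⁷) = 4.179×10⁶ m²/s².
v = 2044 m/s = 2.044 km/s.

v ≈ 2.04 km/s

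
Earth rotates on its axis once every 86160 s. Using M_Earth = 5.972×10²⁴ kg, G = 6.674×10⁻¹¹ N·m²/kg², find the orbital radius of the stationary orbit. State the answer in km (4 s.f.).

μ = GM = 6.674×10⁻¹¹ × 5.972×10²⁴ = 3.986×10¹⁴ m³/s².
A synchronous orbit has period T, so by Kepler's third law a = (μT²/4π²)^(1/3).
μT²/4π² = 3.986×10¹⁴ × (8.616×10⁴)² / 39.48 = 7.495×10²² m³.
a = 4.216×10⁷ m = 42162 km.

r_sync ≈ 42160 km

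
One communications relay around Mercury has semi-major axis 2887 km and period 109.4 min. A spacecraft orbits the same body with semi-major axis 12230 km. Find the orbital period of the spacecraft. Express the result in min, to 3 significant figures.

Kepler's third law: T² ∝ a³, so T₂ = T₁ (a₂/a₁)^(3/2).
a₂/a₁ = 4.236, (a₂/a₁)^(3/2) = 8.719.
T₂ = 109.4 × 8.719 = 953.9 min.

T₂ ≈ 954 min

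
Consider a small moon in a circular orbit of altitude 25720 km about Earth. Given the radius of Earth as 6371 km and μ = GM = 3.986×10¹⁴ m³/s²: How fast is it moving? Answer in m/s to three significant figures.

v ≈ 3520 m/s

r = 6371 + 25720 = 32091 km = 3.2091×10⁷ m.
For a circular orbit v = √(μ/r) = √(3.986×10¹⁴ / 3.209×10⁷) = √(1.242×10⁷) = 3524 m/s.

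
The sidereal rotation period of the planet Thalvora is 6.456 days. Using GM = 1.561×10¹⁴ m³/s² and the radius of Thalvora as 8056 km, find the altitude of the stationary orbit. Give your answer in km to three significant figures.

h_sync ≈ 99100 km

T = 6.456 days = 5.578×10⁵ s.
A synchronous orbit has period T, so by Kepler's third law a = (μT²/4π²)^(1/3).
μT²/4π² = 1.561×10¹⁴ × (5.578×10⁵)² / 39.48 = 1.230×10²⁴ m³.
a = 1.072×10⁸ m = 1.0715×10⁵ km.
Altitude h = a − R = 1.0715×10⁵ − 8056 = 99096 km.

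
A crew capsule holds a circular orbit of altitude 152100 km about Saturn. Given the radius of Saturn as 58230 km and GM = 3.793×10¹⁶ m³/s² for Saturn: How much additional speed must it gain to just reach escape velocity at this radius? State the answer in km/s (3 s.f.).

Δv ≈ 5.56 km/s

r = 58230 + 152100 = 210330 km = 2.1033×10⁸ m.
Circular speed v_c = √(μ/r) = 13430 m/s.
Escape speed v_esc = √(2μ/r) = √2 × v_c = 18990 m/s.
Δv = v_esc − v_c = 5562 m/s = 5.562 km/s.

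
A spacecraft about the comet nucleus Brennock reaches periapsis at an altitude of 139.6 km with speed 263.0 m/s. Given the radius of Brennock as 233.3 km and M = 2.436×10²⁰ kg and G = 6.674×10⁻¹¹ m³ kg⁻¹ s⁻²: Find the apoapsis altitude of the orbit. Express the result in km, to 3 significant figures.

μ = GM = 6.674×10⁻¹¹ × 2.436×10²⁰ = 1.626×10¹⁰ m³/s².
r_p = 233.3 + 139.6 = 372.90 km = 3.729×10⁵ m.
Specific energy ε = v²/2 − μ/r = -9.014×10³ J/kg, so a = −μ/(2ε) = 9.018×10⁵ m.
The apsides satisfy r_p + r_a = 2a, so the apoapsis radius is 2a − r_p = 1.431×10⁶ m = 1430.7 km.
Apoapsis altitude = 1430.7 − 233.3 = 1197.4 km.

apoapsis altitude ≈ 1200 km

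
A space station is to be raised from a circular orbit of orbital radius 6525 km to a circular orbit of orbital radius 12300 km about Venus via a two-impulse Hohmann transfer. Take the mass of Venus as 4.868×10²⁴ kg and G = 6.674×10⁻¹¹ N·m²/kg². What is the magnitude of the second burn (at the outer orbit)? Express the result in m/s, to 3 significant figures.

μ = GM = 6.674×10⁻¹¹ × 4.868×10²⁴ = 3.249×10¹⁴ m³/s².
r₁ = 6525 km = 6.525×10⁶ m.
r₂ = 12300 km = 1.230×10⁷ m.
Transfer ellipse a_t = (r₁ + r₂)/2 = 9.412×10⁶ m.
At r₁: circular v_c1 = √(μ/r₁) = 7056 m/s; transfer-periapsis v_p = √[μ(2/r₁ − 1/a_t)] = 8066 m/s.
At r₂: circular v_c2 = √(μ/r₂) = 5139 m/s; transfer-apoapsis v_a = √[μ(2/r₂ − 1/a_t)] = 4279 m/s.
Δv₂ = v_c2 − v_a = 860.3 m/s.

Δv ≈ 860 m/s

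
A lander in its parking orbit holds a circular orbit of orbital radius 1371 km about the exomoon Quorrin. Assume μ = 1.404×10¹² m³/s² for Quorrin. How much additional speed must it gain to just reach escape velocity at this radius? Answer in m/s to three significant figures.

r = 1371 km = 1.371×10⁶ m.
Circular speed v_c = √(μ/r) = 1012 m/s.
Escape speed v_esc = √(2μ/r) = √2 × v_c = 1431 m/s.
Δv = v_esc − v_c = 419.2 m/s.

Δv ≈ 419 m/s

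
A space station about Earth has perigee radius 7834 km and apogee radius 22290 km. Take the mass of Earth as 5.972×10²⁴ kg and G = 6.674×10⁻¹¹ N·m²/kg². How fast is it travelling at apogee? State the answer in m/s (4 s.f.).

μ = GM = 6.674×10⁻¹¹ × 5.972×10²⁴ = 3.986×10¹⁴ m³/s².
Semi-major axis a = (r_p + r_a)/2 = 15062 km = 1.506×10⁷ m.
Vis-viva: v² = μ(2/r − 1/a) = 3.986×10¹⁴ × (8.973×10⁻⁸ − 6.639×10⁻⁸) = 9.300×10⁶ m²/s².
v = 3050 m/s.

v ≈ 3050 m/s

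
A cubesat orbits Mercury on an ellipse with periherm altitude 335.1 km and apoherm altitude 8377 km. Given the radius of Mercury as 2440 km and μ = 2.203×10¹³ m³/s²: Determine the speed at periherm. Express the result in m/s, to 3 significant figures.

r_p = 2440 + 335.1 = 2775.1 km = 2.7751×10⁶ m.
r_a = 2440 + 8377 = 10817 km = 1.0817×10⁷ m.
Semi-major axis a = (r_p + r_a)/2 = 6796.1 km = 6.796×10⁶ m.
Vis-viva: v² = μ(2/r − 1/a) = 2.203×10¹³ × (7.207×10⁻⁷ − 1.471×10⁻⁷) = 1.264×10⁷ m²/s².
v = 3555 m/s.

v ≈ 3550 m/s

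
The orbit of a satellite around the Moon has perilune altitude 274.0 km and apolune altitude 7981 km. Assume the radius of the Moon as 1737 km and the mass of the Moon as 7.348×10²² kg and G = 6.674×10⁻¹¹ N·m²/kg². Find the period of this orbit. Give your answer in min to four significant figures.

T ≈ 671.6 min

μ = GM = 6.674×10⁻¹¹ × 7.348×10²² = 4.904×10¹² m³/s².
r_p = 1737 + 274.0 = 2011.0 km = 2.0110×10⁶ m.
r_a = 1737 + 7981 = 9718.0 km = 9.7180×10⁶ m.
Semi-major axis a = (r_p + r_a)/2 = (2011.0 + 9718.0)/2 = 5864.5 km = 5.864×10⁶ m.
By Kepler's third law T = 2π√(a³/μ) = 2π × 6.413×10³ = 4.029×10⁴ s.
= 671.6 min.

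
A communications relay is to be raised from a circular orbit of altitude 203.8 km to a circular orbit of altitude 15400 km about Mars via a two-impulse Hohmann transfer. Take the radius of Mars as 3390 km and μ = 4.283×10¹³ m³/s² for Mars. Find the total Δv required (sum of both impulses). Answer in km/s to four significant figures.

Δv_total ≈ 1.675 km/s

r₁ = 3390 + 203.8 = 3593.8 km = 3.5938×10⁶ m.
r₂ = 3390 + 15400 = 18790 km = 1.8790×10⁷ m.
Transfer ellipse a_t = (r₁ + r₂)/2 = 1.119×10⁷ m.
At r₁: circular v_c1 = √(μ/r₁) = 3452 m/s; transfer-periapsis v_p = √[μ(2/r₁ − 1/a_t)] = 4473 m/s.
Δv₁ = v_p − v_c1 = 1021 m/s.
At r₂: circular v_c2 = √(μ/r₂) = 1510 m/s; transfer-apoapsis v_a = √[μ(2/r₂ − 1/a_t)] = 855.5 m/s.
Δv₂ = v_c2 − v_a = 654.2 m/s.
Total Δv = Δv₁ + Δv₂ = 1675 m/s = 1.675 km/s.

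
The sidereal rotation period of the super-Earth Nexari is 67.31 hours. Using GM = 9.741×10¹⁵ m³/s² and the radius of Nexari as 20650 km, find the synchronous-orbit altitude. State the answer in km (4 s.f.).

T = 67.31 hours = 2.423×10⁵ s.
A synchronous orbit has period T, so by Kepler's third law a = (μT²/4π²)^(1/3).
μT²/4π² = 9.741×10¹⁵ × (2.423×10⁵)² / 39.48 = 1.449×10²⁵ m³.
a = 2.438×10⁸ m = 2.4378×10⁵ km.
Altitude h = a − R = 2.4378×10⁵ − 20650 = 2.2313×10⁵ km.

h_sync ≈ 2.231×10⁵ km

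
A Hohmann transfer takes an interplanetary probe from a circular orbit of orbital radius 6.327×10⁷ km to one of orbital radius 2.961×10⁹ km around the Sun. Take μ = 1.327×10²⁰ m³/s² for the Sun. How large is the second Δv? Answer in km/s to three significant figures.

Δv ≈ 5.33 km/s

r₁ = 6.327×10⁷ km = 6.327×10¹⁰ m.
r₂ = 2.961×10⁹ km = 2.961×10¹² m.
Transfer ellipse a_t = (r₁ + r₂)/2 = 1.512×10¹² m.
At r₁: circular v_c1 = √(μ/r₁) = 45800 m/s; transfer-perihelion v_p = √[μ(2/r₁ − 1/a_t)] = 64090 m/s.
At r₂: circular v_c2 = √(μ/r₂) = 6694 m/s; transfer-aphelion v_a = √[μ(2/r₂ − 1/a_t)] = 1369 m/s.
Δv₂ = v_c2 − v_a = 5325 m/s.
= 5.325 km/s.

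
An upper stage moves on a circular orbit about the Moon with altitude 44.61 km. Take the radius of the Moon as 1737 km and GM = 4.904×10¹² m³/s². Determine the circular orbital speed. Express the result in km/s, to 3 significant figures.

r = 1737 + 44.61 = 1781.6 km = 1.7816×10⁶ m.
For a circular orbit v = √(μ/r) = √(4.904×10¹² / 1.782×10⁶) = √(2.753×10⁶) = 1659 m/s.
That is 1.659 km/s.

v ≈ 1.66 km/s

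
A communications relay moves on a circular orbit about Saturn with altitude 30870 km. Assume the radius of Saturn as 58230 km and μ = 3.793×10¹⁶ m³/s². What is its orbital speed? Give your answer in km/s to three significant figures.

v ≈ 20.6 km/s

r = 58230 + 30870 = 89100 km = 8.9100×10⁷ m.
For a circular orbit v = √(μ/r) = √(3.793×10¹⁶ / 8.910×10⁷) = √(4.257×10⁸) = 20630 m/s.
That is 20.63 km/s.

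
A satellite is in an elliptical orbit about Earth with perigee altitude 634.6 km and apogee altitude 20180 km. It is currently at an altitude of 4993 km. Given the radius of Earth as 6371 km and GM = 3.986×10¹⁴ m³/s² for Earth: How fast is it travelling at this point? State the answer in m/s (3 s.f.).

v ≈ 6810 m/s

r_p = 6371 + 634.6 = 7005.6 km = 7.0056×10⁶ m.
r_a = 6371 + 20180 = 26551 km = 2.6551×10⁷ m.
r = 6371 + 4993 = 11364 km = 1.136×10⁷ m.
Semi-major axis a = (r_p + r_a)/2 = 16778 km = 1.678×10⁷ m.
Vis-viva: v² = μ(2/r − 1/a) = 3.986×10¹⁴ × (1.760×10⁻⁷ − 5.960×10⁻⁸) = 4.639×10⁷ m²/s².
v = 6811 m/s.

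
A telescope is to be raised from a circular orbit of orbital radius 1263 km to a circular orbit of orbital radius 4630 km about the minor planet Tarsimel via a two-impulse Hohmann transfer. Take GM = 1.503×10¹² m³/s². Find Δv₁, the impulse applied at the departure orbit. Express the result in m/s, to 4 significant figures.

Δv ≈ 276.6 m/s

r₁ = 1263 km = 1.263×10⁶ m.
r₂ = 4630 km = 4.630×10⁶ m.
Transfer ellipse a_t = (r₁ + r₂)/2 = 2.946×10⁶ m.
At r₁: circular v_c1 = √(μ/r₁) = 1091 m/s; transfer-periapsis v_p = √[μ(2/r₁ − 1/a_t)] = 1367 m/s.
Δv₁ = v_p − v_c1 = 276.6 m/s.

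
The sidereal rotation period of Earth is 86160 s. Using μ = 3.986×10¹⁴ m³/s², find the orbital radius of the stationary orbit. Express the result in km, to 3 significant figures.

A synchronous orbit has period T, so by Kepler's third law a = (μT²/4π²)^(1/3).
μT²/4π² = 3.986×10¹⁴ × (8.616×10⁴)² / 39.48 = 7.495×10²² m³.
a = 4.216×10⁷ m = 42163 km.

r_sync ≈ 42200 km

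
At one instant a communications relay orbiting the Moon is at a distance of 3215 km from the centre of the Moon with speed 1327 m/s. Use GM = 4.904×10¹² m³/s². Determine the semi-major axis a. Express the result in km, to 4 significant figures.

a ≈ 3802 km

r = 3.215×10⁶ m.
Specific orbital energy ε = v²/2 − μ/r = (1327)²/2 − 4.904×10¹²/3.215×10⁶ = -6.449×10⁵ J/kg.
Since ε = −μ/(2a), a = −μ/(2ε) = 3.802×10⁶ m = 3802.2 km.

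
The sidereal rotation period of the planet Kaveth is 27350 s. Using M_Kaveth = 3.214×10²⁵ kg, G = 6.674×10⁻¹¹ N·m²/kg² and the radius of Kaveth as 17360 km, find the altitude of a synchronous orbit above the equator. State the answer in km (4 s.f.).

h_sync ≈ 17020 km

μ = GM = 6.674×10⁻¹¹ × 3.214×10²⁵ = 2.145×10¹⁵ m³/s².
A synchronous orbit has period T, so by Kepler's third law a = (μT²/4π²)^(1/3).
μT²/4π² = 2.145×10¹⁵ × (2.735×10⁴)² / 39.48 = 4.064×10²² m³.
a = 3.438×10⁷ m = 34382 km.
Altitude h = a − R = 34382 − 17360 = 17022 km.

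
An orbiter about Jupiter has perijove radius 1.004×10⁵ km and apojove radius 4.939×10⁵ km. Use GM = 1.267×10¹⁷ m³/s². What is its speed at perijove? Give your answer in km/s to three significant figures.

v ≈ 45.8 km/s

Semi-major axis a = (r_p + r_a)/2 = 2.9715×10⁵ km = 2.972×10⁸ m.
Vis-viva: v² = μ(2/r − 1/a) = 1.267×10¹⁷ × (1.992×10⁻⁸ − 3.365×10⁻⁹) = 2.098×10⁹ m²/s².
v = 45800 m/s = 45.80 km/s.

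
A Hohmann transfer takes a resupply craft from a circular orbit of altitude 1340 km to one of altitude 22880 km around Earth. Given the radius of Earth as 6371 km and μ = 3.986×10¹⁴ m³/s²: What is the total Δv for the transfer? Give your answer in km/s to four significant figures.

r₁ = 6371 + 1340 = 7711.0 km = 7.7110×10⁶ m.
r₂ = 6371 + 22880 = 29251 km = 2.9251×10⁷ m.
Transfer ellipse a_t = (r₁ + r₂)/2 = 1.848×10⁷ m.
At r₁: circular v_c1 = √(μ/r₁) = 7190 m/s; transfer-perigee v_p = √[μ(2/r₁ − 1/a_t)] = 9045 m/s.
Δv₁ = v_p − v_c1 = 1856 m/s.
At r₂: circular v_c2 = √(μ/r₂) = 3691 m/s; transfer-apogee v_a = √[μ(2/r₂ − 1/a_t)] = 2384 m/s.
Δv₂ = v_c2 − v_a = 1307 m/s.
Total Δv = Δv₁ + Δv₂ = 3163 m/s = 3.163 km/s.

Δv_total ≈ 3.163 km/s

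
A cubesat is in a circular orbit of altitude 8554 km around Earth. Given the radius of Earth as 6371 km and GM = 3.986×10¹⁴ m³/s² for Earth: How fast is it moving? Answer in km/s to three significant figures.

v ≈ 5.17 km/s

r = 6371 + 8554 = 14925 km = 1.4925×10⁷ m.
For a circular orbit v = √(μ/r) = √(3.986×10¹⁴ / 1.492×10⁷) = √(2.671×10⁷) = 5168 m/s.
That is 5.168 km/s.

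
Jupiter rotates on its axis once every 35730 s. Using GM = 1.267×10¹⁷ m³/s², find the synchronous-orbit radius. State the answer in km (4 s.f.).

r_sync ≈ 1.600×10⁵ km

A synchronous orbit has period T, so by Kepler's third law a = (μT²/4π²)^(1/3).
μT²/4π² = 1.267×10¹⁷ × (3.573×10⁴)² / 39.48 = 4.097×10²⁴ m³.
a = 1.600×10⁸ m = 1.6002×10⁵ km.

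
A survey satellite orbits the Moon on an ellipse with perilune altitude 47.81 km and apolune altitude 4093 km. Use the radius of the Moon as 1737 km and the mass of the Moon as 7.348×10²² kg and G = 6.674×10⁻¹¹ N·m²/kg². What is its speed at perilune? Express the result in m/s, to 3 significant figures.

v ≈ 2050 m/s

μ = GM = 6.674×10⁻¹¹ × 7.348×10²² = 4.904×10¹² m³/s².
r_p = 1737 + 47.81 = 1784.8 km = 1.7848×10⁶ m.
r_a = 1737 + 4093 = 5830.0 km = 5.8300×10⁶ m.
Semi-major axis a = (r_p + r_a)/2 = 3807.4 km = 3.807×10⁶ m.
Vis-viva: v² = μ(2/r − 1/a) = 4.904×10¹² × (1.121×10⁻⁶ − 2.626×10⁻⁷) = 4.207×10⁶ m²/s².
v = 2051 m/s.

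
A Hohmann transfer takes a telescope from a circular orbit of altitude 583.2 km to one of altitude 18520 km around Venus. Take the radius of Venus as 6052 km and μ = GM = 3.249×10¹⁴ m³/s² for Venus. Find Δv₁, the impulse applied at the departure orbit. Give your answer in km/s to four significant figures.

r₁ = 6052 + 583.2 = 6635.2 km = 6.6352×10⁶ m.
r₂ = 6052 + 18520 = 24572 km = 2.4572×10⁷ m.
Transfer ellipse a_t = (r₁ + r₂)/2 = 1.560×10⁷ m.
At r₁: circular v_c1 = √(μ/r₁) = 6998 m/s; transfer-periapsis v_p = √[μ(2/r₁ − 1/a_t)] = 8781 m/s.
Δv₁ = v_p − v_c1 = 1784 m/s.
= 1.784 km/s.

Δv ≈ 1.784 km/s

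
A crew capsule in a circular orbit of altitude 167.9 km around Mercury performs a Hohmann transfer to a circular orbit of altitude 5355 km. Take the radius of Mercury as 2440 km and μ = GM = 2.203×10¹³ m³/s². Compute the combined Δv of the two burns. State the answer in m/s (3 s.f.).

r₁ = 2440 + 167.9 = 2607.9 km = 2.6079×10⁶ m.
r₂ = 2440 + 5355 = 7795.0 km = 7.7950×10⁶ m.
Transfer ellipse a_t = (r₁ + r₂)/2 = 5.201×10⁶ m.
At r₁: circular v_c1 = √(μ/r₁) = 2906 m/s; transfer-periherm v_p = √[μ(2/r₁ − 1/a_t)] = 3558 m/s.
Δv₁ = v_p − v_c1 = 651.6 m/s.
At r₂: circular v_c2 = √(μ/r₂) = 1681 m/s; transfer-apoherm v_a = √[μ(2/r₂ − 1/a_t)] = 1190 m/s.
Δv₂ = v_c2 − v_a = 490.8 m/s.
Total Δv = Δv₁ + Δv₂ = 1142 m/s.

Δv_total ≈ 1140 m/s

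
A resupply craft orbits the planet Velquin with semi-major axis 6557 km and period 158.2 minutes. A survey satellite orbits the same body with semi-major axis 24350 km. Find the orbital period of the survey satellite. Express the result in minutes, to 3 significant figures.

T₂ ≈ 1130 minutes

Kepler's third law: T² ∝ a³, so T₂ = T₁ (a₂/a₁)^(3/2).
a₂/a₁ = 3.714, (a₂/a₁)^(3/2) = 7.156.
T₂ = 158.2 × 7.156 = 1132 minutes.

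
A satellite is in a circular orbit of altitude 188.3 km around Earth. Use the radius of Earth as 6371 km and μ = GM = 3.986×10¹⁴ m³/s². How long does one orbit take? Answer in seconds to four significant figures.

r = 6371 + 188.3 = 6559.3 km = 6.5593×10⁶ m.
Kepler's third law: T = 2π√(r³/μ) = 2π√((6.559×10⁶)³ / 3.986×10¹⁴).
r³/μ = 7.080×10⁵ s², so T = 2π × 8.414×10² = 5.287×10³ s.

T ≈ 5287 seconds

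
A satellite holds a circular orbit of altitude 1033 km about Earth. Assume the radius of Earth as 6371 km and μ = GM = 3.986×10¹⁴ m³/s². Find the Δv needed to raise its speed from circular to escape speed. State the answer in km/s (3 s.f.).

Δv ≈ 3.04 km/s

r = 6371 + 1033 = 7404.0 km = 7.4040×10⁶ m.
Circular speed v_c = √(μ/r) = 7337 m/s.
Escape speed v_esc = √(2μ/r) = √2 × v_c = 10380 m/s.
Δv = v_esc − v_c = 3039 m/s = 3.039 km/s.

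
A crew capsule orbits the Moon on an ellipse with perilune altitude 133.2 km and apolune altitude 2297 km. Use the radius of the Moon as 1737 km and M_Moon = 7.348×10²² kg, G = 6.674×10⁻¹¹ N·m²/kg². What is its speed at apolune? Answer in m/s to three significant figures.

v ≈ 878 m/s

μ = GM = 6.674×10⁻¹¹ × 7.348×10²² = 4.904×10¹² m³/s².
r_p = 1737 + 133.2 = 1870.2 km = 1.8702×10⁶ m.
r_a = 1737 + 2297 = 4034.0 km = 4.0340×10⁶ m.
Semi-major axis a = (r_p + r_a)/2 = 2952.1 km = 2.952×10⁶ m.
Vis-viva: v² = μ(2/r − 1/a) = 4.904×10¹² × (4.958×10⁻⁷ − 3.387×10⁻⁷) = 7.702×10⁵ m²/s².
v = 877.6 m/s.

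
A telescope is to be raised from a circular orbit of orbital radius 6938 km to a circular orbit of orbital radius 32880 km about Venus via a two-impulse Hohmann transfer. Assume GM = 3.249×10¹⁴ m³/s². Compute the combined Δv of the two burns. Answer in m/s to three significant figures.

r₁ = 6938 km = 6.938×10⁶ m.
r₂ = 32880 km = 3.288×10⁷ m.
Transfer ellipse a_t = (r₁ + r₂)/2 = 1.991×10⁷ m.
At r₁: circular v_c1 = √(μ/r₁) = 6843 m/s; transfer-periapsis v_p = √[μ(2/r₁ − 1/a_t)] = 8794 m/s.
Δv₁ = v_p − v_c1 = 1951 m/s.
At r₂: circular v_c2 = √(μ/r₂) = 3143 m/s; transfer-apoapsis v_a = √[μ(2/r₂ − 1/a_t)] = 1856 m/s.
Δv₂ = v_c2 − v_a = 1288 m/s.
Total Δv = Δv₁ + Δv₂ = 3239 m/s.

Δv_total ≈ 3240 m/s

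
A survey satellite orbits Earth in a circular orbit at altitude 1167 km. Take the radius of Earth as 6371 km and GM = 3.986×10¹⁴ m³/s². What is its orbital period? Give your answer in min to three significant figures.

T ≈ 109 min

r = 6371 + 1167 = 7538.0 km = 7.5380×10⁶ m.
Kepler's third law: T = 2π√(r³/μ) = 2π√((7.538×10⁶)³ / 3.986×10¹⁴).
r³/μ = 1.075×10⁶ s², so T = 2π × 1.037×10³ = 6.513×10³ s.
Converting: 6.513×10³ s ÷ 60.00 = 108.6 min.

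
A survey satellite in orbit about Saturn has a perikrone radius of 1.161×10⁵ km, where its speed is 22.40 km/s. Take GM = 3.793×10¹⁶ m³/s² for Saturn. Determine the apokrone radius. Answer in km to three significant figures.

apokrone radius ≈ 3.84×10⁵ km

r_p = 1.161×10⁸ m.
Specific energy ε = v²/2 − μ/r = -7.582×10⁷ J/kg, so a = −μ/(2ε) = 2.501×10⁸ m.
The apsides satisfy r_p + r_a = 2a, so the apokrone radius is 2a − r_p = 3.842×10⁸ m = 3.8416×10⁵ km.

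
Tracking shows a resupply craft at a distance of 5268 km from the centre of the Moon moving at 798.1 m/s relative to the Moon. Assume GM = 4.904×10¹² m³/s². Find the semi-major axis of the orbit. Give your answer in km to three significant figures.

a ≈ 4000 km

r = 5.268×10⁶ m.
Specific orbital energy ε = v²/2 − μ/r = (798.1)²/2 − 4.904×10¹²/5.268×10⁶ = -6.124×10⁵ J/kg.
Since ε = −μ/(2a), a = −μ/(2ε) = 4.004×10⁶ m = 4003.8 km.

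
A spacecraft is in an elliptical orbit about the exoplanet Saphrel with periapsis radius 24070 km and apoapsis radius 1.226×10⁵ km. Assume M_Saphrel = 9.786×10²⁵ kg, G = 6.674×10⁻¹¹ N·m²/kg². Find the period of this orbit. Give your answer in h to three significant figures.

μ = GM = 6.674×10⁻¹¹ × 9.786×10²⁵ = 6.531×10¹⁵ m³/s².
Semi-major axis a = (r_p + r_a)/2 = (24070 + 1.2260×10⁵)/2 = 73335 km = 7.334×10⁷ m.
By Kepler's third law T = 2π√(a³/μ) = 2π × 7.771×10³ = 4.883×10⁴ s.
= 13.56 h.

T ≈ 13.6 h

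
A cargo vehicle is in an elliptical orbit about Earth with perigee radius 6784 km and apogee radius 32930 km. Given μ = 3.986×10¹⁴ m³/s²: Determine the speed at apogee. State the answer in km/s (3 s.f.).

v ≈ 2.03 km/s

Semi-major axis a = (r_p + r_a)/2 = 19857 km = 1.986×10⁷ m.
Vis-viva: v² = μ(2/r − 1/a) = 3.986×10¹⁴ × (6.073×10⁻⁸ − 5.036×10⁻⁸) = 4.135×10⁶ m²/s².
v = 2034 m/s = 2.034 km/s.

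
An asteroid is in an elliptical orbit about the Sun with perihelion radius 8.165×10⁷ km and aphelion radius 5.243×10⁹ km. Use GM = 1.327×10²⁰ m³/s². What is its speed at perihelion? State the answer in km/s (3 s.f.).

Semi-major axis a = (r_p + r_a)/2 = 2.6623×10⁹ km = 2.662×10¹² m.
Vis-viva: v² = μ(2/r − 1/a) = 1.327×10²⁰ × (2.449×10⁻¹¹ − 3.756×10⁻¹³) = 3.201×10⁹ m²/s².
v = 56570 m/s = 56.57 km/s.

v ≈ 56.6 km/s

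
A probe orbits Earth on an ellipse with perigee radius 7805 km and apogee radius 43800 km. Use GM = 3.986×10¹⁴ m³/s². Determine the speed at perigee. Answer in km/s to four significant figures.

Semi-major axis a = (r_p + r_a)/2 = 25802 km = 2.580×10⁷ m.
Vis-viva: v² = μ(2/r − 1/a) = 3.986×10¹⁴ × (2.562×10⁻⁷ − 3.876×10⁻⁸) = 8.669×10⁷ m²/s².
v = 9311 m/s = 9.311 km/s.

v ≈ 9.311 km/s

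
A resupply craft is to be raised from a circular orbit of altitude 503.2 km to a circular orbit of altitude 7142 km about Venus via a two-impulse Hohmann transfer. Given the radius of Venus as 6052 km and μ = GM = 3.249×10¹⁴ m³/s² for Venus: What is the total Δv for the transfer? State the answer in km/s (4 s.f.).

Δv_total ≈ 2.017 km/s

r₁ = 6052 + 503.2 = 6555.2 km = 6.5552×10⁶ m.
r₂ = 6052 + 7142 = 13194 km = 1.3194×10⁷ m.
Transfer ellipse a_t = (r₁ + r₂)/2 = 9.875×10⁶ m.
At r₁: circular v_c1 = √(μ/r₁) = 7040 m/s; transfer-periapsis v_p = √[μ(2/r₁ − 1/a_t)] = 8138 m/s.
Δv₁ = v_p − v_c1 = 1098 m/s.
At r₂: circular v_c2 = √(μ/r₂) = 4962 m/s; transfer-apoapsis v_a = √[μ(2/r₂ − 1/a_t)] = 4043 m/s.
Δv₂ = v_c2 − v_a = 919.2 m/s.
Total Δv = Δv₁ + Δv₂ = 2017 m/s = 2.017 km/s.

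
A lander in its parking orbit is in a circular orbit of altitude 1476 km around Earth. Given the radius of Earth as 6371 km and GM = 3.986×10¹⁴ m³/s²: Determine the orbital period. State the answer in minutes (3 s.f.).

T ≈ 115 minutes

r = 6371 + 1476 = 7847.0 km = 7.8470×10⁶ m.
Kepler's third law: T = 2π√(r³/μ) = 2π√((7.847×10⁶)³ / 3.986×10¹⁴).
r³/μ = 1.212×10⁶ s², so T = 2π × 1.101×10³ = 6.918×10³ s.
Converting: 6.918×10³ s ÷ 60.00 = 115.3 minutes.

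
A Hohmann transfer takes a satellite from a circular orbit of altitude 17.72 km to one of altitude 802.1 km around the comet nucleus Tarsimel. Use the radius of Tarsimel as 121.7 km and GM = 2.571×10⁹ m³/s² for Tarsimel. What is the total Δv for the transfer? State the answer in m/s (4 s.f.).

Δv_total ≈ 68.95 m/s

r₁ = 121.7 + 17.72 = 139.42 km = 1.3942×10⁵ m.
r₂ = 121.7 + 802.1 = 923.80 km = 9.2380×10⁵ m.
Transfer ellipse a_t = (r₁ + r₂)/2 = 5.316×10⁵ m.
At r₁: circular v_c1 = √(μ/r₁) = 135.8 m/s; transfer-periapsis v_p = √[μ(2/r₁ − 1/a_t)] = 179.0 m/s.
Δv₁ = v_p − v_c1 = 43.22 m/s.
At r₂: circular v_c2 = √(μ/r₂) = 52.75 m/s; transfer-apoapsis v_a = √[μ(2/r₂ − 1/a_t)] = 27.02 m/s.
Δv₂ = v_c2 − v_a = 25.74 m/s.
Total Δv = Δv₁ + Δv₂ = 68.95 m/s.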